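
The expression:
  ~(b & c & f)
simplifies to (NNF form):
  ~b | ~c | ~f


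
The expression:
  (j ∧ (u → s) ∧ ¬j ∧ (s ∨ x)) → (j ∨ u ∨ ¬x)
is always true.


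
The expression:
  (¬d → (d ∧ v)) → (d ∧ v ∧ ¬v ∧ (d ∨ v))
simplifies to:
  ¬d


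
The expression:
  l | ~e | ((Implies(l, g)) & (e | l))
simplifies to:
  True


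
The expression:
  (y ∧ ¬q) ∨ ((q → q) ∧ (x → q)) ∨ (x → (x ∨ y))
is always true.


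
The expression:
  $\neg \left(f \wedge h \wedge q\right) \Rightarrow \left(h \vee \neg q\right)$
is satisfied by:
  {h: True, q: False}
  {q: False, h: False}
  {q: True, h: True}


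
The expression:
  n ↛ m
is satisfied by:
  {n: True, m: False}


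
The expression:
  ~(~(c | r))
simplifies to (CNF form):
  c | r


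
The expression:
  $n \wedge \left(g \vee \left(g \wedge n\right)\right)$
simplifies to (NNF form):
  $g \wedge n$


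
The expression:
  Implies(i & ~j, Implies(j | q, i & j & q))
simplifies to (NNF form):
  j | ~i | ~q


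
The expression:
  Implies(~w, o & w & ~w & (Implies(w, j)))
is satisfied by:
  {w: True}


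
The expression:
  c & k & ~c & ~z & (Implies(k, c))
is never true.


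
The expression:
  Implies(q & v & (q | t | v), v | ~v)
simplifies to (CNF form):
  True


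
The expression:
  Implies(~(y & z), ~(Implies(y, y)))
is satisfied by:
  {z: True, y: True}


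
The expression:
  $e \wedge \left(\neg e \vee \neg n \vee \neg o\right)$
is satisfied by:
  {e: True, o: False, n: False}
  {e: True, n: True, o: False}
  {e: True, o: True, n: False}


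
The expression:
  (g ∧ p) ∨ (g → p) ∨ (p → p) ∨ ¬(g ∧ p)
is always true.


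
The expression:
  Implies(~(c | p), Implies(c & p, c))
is always true.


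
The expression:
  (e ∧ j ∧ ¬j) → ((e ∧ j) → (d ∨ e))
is always true.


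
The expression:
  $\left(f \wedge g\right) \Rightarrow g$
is always true.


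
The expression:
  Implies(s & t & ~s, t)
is always true.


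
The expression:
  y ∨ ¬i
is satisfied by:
  {y: True, i: False}
  {i: False, y: False}
  {i: True, y: True}


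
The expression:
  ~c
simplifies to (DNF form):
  ~c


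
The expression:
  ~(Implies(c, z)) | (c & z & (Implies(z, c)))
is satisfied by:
  {c: True}


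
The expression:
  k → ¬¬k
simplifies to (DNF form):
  True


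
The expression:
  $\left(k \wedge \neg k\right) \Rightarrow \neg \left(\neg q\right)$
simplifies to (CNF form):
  $\text{True}$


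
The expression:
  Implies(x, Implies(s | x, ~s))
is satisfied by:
  {s: False, x: False}
  {x: True, s: False}
  {s: True, x: False}


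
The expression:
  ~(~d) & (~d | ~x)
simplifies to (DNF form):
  d & ~x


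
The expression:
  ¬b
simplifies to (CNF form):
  ¬b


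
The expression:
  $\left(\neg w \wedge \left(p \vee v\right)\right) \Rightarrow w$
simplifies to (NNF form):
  $w \vee \left(\neg p \wedge \neg v\right)$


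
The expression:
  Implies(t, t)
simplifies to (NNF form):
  True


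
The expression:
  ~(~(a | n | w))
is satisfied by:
  {n: True, a: True, w: True}
  {n: True, a: True, w: False}
  {n: True, w: True, a: False}
  {n: True, w: False, a: False}
  {a: True, w: True, n: False}
  {a: True, w: False, n: False}
  {w: True, a: False, n: False}


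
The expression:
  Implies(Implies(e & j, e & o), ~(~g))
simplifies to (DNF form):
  g | (e & j & ~o)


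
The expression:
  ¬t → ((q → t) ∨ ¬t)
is always true.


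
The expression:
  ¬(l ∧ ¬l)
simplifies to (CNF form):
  True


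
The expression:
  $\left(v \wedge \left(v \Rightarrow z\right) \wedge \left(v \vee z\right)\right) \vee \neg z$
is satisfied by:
  {v: True, z: False}
  {z: False, v: False}
  {z: True, v: True}


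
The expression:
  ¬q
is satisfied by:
  {q: False}


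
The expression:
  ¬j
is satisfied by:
  {j: False}


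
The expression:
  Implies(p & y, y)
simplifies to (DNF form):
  True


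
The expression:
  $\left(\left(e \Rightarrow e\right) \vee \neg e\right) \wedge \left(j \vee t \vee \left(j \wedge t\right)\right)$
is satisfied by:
  {t: True, j: True}
  {t: True, j: False}
  {j: True, t: False}


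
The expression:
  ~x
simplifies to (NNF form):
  ~x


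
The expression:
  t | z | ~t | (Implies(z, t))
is always true.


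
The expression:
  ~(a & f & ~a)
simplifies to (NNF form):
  True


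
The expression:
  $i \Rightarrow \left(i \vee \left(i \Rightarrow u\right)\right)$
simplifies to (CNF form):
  $\text{True}$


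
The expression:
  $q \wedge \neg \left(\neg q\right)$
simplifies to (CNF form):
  $q$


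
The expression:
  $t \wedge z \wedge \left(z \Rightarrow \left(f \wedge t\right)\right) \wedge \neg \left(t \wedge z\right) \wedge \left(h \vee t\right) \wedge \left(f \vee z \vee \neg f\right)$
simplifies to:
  $\text{False}$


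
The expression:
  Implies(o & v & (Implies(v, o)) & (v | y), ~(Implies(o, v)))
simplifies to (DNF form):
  ~o | ~v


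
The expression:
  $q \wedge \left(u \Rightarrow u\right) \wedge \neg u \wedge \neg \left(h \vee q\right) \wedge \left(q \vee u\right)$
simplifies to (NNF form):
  $\text{False}$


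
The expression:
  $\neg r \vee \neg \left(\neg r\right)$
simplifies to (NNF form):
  $\text{True}$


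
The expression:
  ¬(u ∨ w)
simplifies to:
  ¬u ∧ ¬w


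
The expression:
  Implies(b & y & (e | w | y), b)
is always true.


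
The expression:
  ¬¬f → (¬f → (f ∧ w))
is always true.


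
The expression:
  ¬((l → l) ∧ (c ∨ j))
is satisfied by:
  {j: False, c: False}


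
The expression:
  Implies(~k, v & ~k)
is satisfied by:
  {k: True, v: True}
  {k: True, v: False}
  {v: True, k: False}


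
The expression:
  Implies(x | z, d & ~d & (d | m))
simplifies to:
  ~x & ~z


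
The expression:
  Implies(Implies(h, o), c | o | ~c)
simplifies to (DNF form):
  True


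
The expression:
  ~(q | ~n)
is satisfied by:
  {n: True, q: False}


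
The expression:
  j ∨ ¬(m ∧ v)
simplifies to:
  j ∨ ¬m ∨ ¬v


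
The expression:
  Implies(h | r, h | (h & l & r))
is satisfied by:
  {h: True, r: False}
  {r: False, h: False}
  {r: True, h: True}


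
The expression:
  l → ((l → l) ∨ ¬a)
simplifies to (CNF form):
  True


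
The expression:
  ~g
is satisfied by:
  {g: False}


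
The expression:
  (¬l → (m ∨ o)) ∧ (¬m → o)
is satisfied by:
  {o: True, m: True}
  {o: True, m: False}
  {m: True, o: False}


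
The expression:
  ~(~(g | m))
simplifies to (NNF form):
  g | m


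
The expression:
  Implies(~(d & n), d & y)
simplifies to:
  d & (n | y)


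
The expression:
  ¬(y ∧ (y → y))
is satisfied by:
  {y: False}


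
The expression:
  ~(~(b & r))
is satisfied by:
  {r: True, b: True}


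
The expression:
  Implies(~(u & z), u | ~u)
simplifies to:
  True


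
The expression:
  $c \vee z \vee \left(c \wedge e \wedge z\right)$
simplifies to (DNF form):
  $c \vee z$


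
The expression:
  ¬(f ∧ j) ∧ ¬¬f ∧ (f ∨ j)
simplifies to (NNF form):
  f ∧ ¬j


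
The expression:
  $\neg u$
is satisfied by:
  {u: False}


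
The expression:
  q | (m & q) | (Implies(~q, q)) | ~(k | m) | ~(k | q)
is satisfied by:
  {q: True, k: False}
  {k: False, q: False}
  {k: True, q: True}


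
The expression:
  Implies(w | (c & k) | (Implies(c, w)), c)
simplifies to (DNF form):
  c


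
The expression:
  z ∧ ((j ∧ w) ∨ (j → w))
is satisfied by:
  {w: True, z: True, j: False}
  {z: True, j: False, w: False}
  {j: True, w: True, z: True}


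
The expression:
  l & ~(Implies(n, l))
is never true.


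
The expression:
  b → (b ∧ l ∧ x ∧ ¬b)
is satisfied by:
  {b: False}


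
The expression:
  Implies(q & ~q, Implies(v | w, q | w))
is always true.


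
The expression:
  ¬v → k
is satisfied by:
  {k: True, v: True}
  {k: True, v: False}
  {v: True, k: False}


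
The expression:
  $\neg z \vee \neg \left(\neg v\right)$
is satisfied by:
  {v: True, z: False}
  {z: False, v: False}
  {z: True, v: True}


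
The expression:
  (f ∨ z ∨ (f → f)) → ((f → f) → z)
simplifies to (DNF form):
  z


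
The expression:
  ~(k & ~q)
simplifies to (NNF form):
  q | ~k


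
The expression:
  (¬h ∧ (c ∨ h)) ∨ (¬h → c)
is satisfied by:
  {c: True, h: True}
  {c: True, h: False}
  {h: True, c: False}


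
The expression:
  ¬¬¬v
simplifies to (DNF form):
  ¬v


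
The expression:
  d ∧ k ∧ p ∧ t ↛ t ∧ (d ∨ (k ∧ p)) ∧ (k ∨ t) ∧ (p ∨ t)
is never true.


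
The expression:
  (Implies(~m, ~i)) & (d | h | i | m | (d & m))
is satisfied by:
  {m: True, d: True, h: True, i: False}
  {m: True, d: True, h: False, i: False}
  {m: True, h: True, d: False, i: False}
  {m: True, h: False, d: False, i: False}
  {i: True, m: True, d: True, h: True}
  {i: True, m: True, d: True, h: False}
  {i: True, m: True, d: False, h: True}
  {i: True, m: True, d: False, h: False}
  {d: True, h: True, m: False, i: False}
  {d: True, m: False, h: False, i: False}
  {h: True, m: False, d: False, i: False}


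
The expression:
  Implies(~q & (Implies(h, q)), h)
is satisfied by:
  {q: True, h: True}
  {q: True, h: False}
  {h: True, q: False}


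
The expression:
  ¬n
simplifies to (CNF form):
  ¬n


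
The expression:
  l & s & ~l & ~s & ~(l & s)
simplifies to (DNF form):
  False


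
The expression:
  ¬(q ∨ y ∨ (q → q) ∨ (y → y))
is never true.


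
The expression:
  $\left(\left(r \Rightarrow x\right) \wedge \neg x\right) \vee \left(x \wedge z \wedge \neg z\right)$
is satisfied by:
  {x: False, r: False}


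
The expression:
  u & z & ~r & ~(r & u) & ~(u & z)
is never true.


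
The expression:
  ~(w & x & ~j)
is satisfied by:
  {j: True, w: False, x: False}
  {w: False, x: False, j: False}
  {j: True, x: True, w: False}
  {x: True, w: False, j: False}
  {j: True, w: True, x: False}
  {w: True, j: False, x: False}
  {j: True, x: True, w: True}


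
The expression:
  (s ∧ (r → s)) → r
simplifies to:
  r ∨ ¬s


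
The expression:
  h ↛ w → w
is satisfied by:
  {w: True, h: False}
  {h: False, w: False}
  {h: True, w: True}


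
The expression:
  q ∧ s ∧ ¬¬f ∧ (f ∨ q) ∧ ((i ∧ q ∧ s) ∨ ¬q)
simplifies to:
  f ∧ i ∧ q ∧ s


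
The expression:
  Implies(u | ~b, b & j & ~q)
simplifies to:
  b & (j | ~u) & (~q | ~u)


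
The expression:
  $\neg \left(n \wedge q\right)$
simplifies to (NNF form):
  $\neg n \vee \neg q$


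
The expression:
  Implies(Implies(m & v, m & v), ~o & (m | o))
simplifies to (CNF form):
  m & ~o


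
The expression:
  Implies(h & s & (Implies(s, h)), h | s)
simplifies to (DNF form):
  True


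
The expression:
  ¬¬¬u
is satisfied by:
  {u: False}


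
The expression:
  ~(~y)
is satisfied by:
  {y: True}


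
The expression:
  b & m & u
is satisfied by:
  {m: True, u: True, b: True}


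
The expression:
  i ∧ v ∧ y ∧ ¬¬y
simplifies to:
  i ∧ v ∧ y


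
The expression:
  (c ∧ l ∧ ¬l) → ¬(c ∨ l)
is always true.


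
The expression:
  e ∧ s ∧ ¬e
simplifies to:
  False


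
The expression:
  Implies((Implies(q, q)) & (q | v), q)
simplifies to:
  q | ~v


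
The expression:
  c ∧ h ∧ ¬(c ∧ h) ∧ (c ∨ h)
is never true.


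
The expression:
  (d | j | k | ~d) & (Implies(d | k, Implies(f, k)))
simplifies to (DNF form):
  k | ~d | ~f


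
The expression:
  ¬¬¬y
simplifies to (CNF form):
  ¬y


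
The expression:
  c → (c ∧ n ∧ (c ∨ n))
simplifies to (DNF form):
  n ∨ ¬c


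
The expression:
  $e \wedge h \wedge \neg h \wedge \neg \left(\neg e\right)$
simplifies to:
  $\text{False}$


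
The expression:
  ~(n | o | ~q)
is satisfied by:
  {q: True, n: False, o: False}


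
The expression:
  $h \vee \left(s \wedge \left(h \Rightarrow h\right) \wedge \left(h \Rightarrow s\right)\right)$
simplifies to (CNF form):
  $h \vee s$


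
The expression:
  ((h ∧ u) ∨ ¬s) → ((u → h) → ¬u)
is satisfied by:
  {h: False, u: False}
  {u: True, h: False}
  {h: True, u: False}


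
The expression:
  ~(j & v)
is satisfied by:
  {v: False, j: False}
  {j: True, v: False}
  {v: True, j: False}


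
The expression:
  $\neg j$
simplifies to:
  $\neg j$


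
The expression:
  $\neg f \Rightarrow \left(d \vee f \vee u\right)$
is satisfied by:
  {d: True, u: True, f: True}
  {d: True, u: True, f: False}
  {d: True, f: True, u: False}
  {d: True, f: False, u: False}
  {u: True, f: True, d: False}
  {u: True, f: False, d: False}
  {f: True, u: False, d: False}


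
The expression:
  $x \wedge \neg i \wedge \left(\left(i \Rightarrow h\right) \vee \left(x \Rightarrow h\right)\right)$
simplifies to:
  $x \wedge \neg i$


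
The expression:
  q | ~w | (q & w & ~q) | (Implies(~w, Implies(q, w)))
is always true.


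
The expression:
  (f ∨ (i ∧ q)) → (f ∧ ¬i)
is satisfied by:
  {q: False, i: False, f: False}
  {f: True, q: False, i: False}
  {q: True, f: False, i: False}
  {f: True, q: True, i: False}
  {i: True, f: False, q: False}


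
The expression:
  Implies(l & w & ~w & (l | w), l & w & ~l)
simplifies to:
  True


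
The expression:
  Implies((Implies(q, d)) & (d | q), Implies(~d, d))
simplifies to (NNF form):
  True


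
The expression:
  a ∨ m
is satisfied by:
  {a: True, m: True}
  {a: True, m: False}
  {m: True, a: False}


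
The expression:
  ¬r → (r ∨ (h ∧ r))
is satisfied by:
  {r: True}


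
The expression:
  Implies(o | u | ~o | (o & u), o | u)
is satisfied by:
  {o: True, u: True}
  {o: True, u: False}
  {u: True, o: False}


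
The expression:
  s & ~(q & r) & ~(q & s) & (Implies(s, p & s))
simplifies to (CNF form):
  p & s & ~q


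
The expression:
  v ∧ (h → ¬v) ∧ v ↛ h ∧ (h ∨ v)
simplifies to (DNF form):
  v ∧ ¬h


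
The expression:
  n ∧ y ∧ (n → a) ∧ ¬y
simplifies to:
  False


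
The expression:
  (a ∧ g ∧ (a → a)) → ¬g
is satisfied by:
  {g: False, a: False}
  {a: True, g: False}
  {g: True, a: False}


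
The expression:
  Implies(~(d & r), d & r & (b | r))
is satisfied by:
  {r: True, d: True}


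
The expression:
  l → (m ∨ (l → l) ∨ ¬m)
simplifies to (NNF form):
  True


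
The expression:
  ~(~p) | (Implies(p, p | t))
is always true.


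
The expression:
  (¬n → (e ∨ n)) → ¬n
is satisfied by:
  {n: False}


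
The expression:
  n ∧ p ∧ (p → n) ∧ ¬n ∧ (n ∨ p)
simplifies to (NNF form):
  False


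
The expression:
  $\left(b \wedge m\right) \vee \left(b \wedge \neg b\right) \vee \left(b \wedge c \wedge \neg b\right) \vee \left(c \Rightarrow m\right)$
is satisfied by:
  {m: True, c: False}
  {c: False, m: False}
  {c: True, m: True}


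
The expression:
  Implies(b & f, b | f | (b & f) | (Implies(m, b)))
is always true.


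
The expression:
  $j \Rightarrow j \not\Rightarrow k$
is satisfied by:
  {k: False, j: False}
  {j: True, k: False}
  {k: True, j: False}


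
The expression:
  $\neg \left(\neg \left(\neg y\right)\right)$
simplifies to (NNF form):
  $\neg y$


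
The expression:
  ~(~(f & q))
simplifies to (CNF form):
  f & q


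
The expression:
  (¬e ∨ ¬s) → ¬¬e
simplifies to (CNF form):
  e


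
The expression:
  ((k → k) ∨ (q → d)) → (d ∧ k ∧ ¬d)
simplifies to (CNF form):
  False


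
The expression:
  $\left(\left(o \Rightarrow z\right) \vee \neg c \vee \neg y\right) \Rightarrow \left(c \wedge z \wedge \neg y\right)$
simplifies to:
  $c \wedge \left(o \vee z\right) \wedge \left(y \vee z\right) \wedge \left(\neg y \vee \neg z\right)$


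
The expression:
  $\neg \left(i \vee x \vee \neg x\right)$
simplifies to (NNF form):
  $\text{False}$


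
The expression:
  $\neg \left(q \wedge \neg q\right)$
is always true.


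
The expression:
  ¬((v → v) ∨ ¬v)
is never true.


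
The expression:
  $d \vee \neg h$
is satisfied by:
  {d: True, h: False}
  {h: False, d: False}
  {h: True, d: True}


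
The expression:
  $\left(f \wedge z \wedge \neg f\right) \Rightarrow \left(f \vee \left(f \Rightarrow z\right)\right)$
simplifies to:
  $\text{True}$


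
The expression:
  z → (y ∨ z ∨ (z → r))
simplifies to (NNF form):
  True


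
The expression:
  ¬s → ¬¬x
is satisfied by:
  {x: True, s: True}
  {x: True, s: False}
  {s: True, x: False}


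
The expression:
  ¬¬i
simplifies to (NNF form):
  i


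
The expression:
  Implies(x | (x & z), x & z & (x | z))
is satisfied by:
  {z: True, x: False}
  {x: False, z: False}
  {x: True, z: True}


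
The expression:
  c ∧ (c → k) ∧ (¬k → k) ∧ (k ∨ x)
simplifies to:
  c ∧ k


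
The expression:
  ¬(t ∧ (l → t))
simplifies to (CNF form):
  ¬t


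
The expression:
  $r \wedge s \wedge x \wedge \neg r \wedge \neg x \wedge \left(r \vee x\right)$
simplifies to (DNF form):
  $\text{False}$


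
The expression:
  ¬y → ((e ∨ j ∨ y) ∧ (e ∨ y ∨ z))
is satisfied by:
  {y: True, e: True, j: True, z: True}
  {y: True, e: True, j: True, z: False}
  {y: True, e: True, z: True, j: False}
  {y: True, e: True, z: False, j: False}
  {y: True, j: True, z: True, e: False}
  {y: True, j: True, z: False, e: False}
  {y: True, j: False, z: True, e: False}
  {y: True, j: False, z: False, e: False}
  {e: True, j: True, z: True, y: False}
  {e: True, j: True, z: False, y: False}
  {e: True, z: True, j: False, y: False}
  {e: True, z: False, j: False, y: False}
  {j: True, z: True, e: False, y: False}


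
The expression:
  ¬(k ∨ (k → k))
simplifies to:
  False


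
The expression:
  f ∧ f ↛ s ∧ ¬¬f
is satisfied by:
  {f: True, s: False}


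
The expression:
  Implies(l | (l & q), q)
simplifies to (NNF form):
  q | ~l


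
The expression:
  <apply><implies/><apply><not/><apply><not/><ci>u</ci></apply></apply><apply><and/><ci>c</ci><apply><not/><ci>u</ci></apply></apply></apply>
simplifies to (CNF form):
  <apply><not/><ci>u</ci></apply>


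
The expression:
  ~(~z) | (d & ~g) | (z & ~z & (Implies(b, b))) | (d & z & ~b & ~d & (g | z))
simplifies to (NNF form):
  z | (d & ~g)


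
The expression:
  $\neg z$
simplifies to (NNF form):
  $\neg z$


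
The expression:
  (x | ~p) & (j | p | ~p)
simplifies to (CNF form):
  x | ~p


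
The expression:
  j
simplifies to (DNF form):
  j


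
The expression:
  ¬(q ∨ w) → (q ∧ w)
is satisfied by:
  {q: True, w: True}
  {q: True, w: False}
  {w: True, q: False}


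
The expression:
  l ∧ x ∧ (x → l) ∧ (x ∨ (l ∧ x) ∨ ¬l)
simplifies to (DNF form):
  l ∧ x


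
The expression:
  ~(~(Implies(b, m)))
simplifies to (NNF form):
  m | ~b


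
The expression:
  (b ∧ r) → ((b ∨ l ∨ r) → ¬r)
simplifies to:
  ¬b ∨ ¬r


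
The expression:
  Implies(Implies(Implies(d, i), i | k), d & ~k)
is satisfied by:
  {d: True, k: False, i: False}
  {d: False, k: False, i: False}
  {i: True, d: True, k: False}


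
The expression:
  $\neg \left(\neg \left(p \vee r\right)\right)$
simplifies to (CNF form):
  $p \vee r$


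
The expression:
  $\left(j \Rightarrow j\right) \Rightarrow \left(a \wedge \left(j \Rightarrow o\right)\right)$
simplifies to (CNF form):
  $a \wedge \left(o \vee \neg j\right)$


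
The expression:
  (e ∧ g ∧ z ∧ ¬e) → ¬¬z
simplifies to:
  True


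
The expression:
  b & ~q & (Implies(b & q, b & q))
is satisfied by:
  {b: True, q: False}


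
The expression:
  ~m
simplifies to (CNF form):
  ~m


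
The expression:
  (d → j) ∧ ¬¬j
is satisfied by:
  {j: True}


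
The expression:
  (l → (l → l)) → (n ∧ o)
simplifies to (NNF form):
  n ∧ o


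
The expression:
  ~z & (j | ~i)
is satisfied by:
  {j: True, z: False, i: False}
  {z: False, i: False, j: False}
  {i: True, j: True, z: False}


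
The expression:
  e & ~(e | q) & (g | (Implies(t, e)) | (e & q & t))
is never true.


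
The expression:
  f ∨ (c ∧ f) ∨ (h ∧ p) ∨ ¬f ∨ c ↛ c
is always true.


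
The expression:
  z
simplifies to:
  z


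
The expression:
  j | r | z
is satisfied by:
  {r: True, z: True, j: True}
  {r: True, z: True, j: False}
  {r: True, j: True, z: False}
  {r: True, j: False, z: False}
  {z: True, j: True, r: False}
  {z: True, j: False, r: False}
  {j: True, z: False, r: False}


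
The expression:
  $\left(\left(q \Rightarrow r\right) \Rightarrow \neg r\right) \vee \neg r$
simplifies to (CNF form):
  $\neg r$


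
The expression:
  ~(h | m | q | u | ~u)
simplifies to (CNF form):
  False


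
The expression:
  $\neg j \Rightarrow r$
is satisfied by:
  {r: True, j: True}
  {r: True, j: False}
  {j: True, r: False}


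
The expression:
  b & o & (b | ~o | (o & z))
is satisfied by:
  {b: True, o: True}


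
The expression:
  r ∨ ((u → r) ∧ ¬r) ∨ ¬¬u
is always true.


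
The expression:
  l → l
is always true.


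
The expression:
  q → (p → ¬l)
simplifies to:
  ¬l ∨ ¬p ∨ ¬q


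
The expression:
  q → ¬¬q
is always true.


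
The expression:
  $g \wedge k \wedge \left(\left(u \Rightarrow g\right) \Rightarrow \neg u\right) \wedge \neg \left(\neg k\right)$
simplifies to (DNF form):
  $g \wedge k \wedge \neg u$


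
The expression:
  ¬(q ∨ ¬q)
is never true.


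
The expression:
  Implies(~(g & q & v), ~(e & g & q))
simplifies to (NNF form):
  v | ~e | ~g | ~q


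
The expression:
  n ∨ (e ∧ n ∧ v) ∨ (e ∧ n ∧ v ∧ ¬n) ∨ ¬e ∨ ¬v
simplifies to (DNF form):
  n ∨ ¬e ∨ ¬v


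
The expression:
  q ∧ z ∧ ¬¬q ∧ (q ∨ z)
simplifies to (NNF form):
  q ∧ z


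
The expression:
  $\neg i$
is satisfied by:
  {i: False}


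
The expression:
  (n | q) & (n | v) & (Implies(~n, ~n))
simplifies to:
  n | (q & v)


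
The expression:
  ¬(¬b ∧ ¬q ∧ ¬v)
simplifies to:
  b ∨ q ∨ v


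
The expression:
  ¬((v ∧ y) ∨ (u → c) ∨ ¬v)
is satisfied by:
  {u: True, v: True, y: False, c: False}


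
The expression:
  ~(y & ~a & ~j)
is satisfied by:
  {a: True, j: True, y: False}
  {a: True, j: False, y: False}
  {j: True, a: False, y: False}
  {a: False, j: False, y: False}
  {a: True, y: True, j: True}
  {a: True, y: True, j: False}
  {y: True, j: True, a: False}


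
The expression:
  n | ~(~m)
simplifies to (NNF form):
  m | n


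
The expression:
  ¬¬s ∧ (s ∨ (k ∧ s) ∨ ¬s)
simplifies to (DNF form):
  s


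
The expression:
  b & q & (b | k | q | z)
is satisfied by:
  {b: True, q: True}


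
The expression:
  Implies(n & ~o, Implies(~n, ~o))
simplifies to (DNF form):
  True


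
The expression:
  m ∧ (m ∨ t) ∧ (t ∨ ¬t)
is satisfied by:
  {m: True}


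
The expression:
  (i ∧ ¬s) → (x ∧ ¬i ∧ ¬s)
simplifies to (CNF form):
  s ∨ ¬i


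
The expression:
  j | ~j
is always true.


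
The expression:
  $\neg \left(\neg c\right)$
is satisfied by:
  {c: True}


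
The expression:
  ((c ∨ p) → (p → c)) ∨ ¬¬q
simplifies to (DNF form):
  c ∨ q ∨ ¬p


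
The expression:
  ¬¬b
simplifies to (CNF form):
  b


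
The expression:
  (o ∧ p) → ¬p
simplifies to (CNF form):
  ¬o ∨ ¬p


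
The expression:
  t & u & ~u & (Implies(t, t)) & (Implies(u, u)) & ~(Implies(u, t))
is never true.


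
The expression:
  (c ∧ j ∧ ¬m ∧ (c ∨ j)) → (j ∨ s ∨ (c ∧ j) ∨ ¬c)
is always true.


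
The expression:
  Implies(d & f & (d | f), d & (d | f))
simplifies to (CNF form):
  True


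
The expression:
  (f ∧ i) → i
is always true.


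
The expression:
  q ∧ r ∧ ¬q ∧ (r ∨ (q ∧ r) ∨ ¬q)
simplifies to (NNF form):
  False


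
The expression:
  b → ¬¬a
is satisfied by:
  {a: True, b: False}
  {b: False, a: False}
  {b: True, a: True}


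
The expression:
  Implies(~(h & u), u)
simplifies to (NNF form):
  u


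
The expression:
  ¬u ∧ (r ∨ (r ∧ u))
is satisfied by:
  {r: True, u: False}


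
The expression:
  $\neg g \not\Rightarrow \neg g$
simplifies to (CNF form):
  $\text{False}$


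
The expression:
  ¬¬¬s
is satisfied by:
  {s: False}


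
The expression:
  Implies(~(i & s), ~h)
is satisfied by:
  {s: True, i: True, h: False}
  {s: True, i: False, h: False}
  {i: True, s: False, h: False}
  {s: False, i: False, h: False}
  {s: True, h: True, i: True}


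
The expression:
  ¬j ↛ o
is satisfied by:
  {o: True, j: False}
  {j: False, o: False}
  {j: True, o: True}


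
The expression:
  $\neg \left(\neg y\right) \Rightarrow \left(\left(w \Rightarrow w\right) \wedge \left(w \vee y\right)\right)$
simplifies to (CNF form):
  $\text{True}$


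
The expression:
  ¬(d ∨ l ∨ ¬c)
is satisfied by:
  {c: True, d: False, l: False}


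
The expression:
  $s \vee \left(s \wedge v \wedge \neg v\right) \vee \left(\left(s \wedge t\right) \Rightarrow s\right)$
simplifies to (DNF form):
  $\text{True}$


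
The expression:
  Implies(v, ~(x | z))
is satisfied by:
  {x: False, v: False, z: False}
  {z: True, x: False, v: False}
  {x: True, z: False, v: False}
  {z: True, x: True, v: False}
  {v: True, z: False, x: False}


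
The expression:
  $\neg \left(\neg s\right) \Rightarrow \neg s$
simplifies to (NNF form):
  $\neg s$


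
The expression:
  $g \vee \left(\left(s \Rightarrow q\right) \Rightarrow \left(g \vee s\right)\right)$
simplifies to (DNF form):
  $g \vee s$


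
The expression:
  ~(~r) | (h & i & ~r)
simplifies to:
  r | (h & i)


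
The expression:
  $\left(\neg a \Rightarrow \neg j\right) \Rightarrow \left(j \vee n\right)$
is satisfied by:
  {n: True, j: True}
  {n: True, j: False}
  {j: True, n: False}


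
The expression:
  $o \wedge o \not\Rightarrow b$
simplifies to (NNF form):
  $o \wedge \neg b$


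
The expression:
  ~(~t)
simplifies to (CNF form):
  t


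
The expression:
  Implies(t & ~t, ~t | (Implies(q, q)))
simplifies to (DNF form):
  True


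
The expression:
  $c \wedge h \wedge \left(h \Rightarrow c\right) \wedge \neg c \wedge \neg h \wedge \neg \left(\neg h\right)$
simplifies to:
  $\text{False}$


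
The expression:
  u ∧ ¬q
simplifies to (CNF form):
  u ∧ ¬q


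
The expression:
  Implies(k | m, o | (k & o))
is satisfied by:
  {o: True, m: False, k: False}
  {o: True, k: True, m: False}
  {o: True, m: True, k: False}
  {o: True, k: True, m: True}
  {k: False, m: False, o: False}


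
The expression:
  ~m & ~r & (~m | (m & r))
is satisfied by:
  {r: False, m: False}


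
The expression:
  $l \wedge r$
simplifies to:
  $l \wedge r$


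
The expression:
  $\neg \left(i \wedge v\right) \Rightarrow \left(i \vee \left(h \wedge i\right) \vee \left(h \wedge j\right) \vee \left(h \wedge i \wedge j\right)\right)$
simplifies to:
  $i \vee \left(h \wedge j\right)$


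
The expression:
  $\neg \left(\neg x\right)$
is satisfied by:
  {x: True}


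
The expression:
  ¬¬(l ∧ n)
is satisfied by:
  {n: True, l: True}


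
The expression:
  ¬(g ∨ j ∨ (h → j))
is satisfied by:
  {h: True, g: False, j: False}


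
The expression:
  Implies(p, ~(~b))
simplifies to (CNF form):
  b | ~p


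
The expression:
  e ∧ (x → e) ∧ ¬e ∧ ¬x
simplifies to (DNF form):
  False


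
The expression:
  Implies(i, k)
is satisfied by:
  {k: True, i: False}
  {i: False, k: False}
  {i: True, k: True}


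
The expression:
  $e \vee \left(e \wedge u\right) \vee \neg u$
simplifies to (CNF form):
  $e \vee \neg u$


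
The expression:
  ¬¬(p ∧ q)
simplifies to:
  p ∧ q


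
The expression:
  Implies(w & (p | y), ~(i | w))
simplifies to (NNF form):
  ~w | (~p & ~y)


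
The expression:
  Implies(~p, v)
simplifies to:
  p | v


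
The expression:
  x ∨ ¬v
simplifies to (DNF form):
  x ∨ ¬v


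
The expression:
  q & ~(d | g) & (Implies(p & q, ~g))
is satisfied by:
  {q: True, g: False, d: False}


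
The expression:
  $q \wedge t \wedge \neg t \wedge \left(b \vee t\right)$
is never true.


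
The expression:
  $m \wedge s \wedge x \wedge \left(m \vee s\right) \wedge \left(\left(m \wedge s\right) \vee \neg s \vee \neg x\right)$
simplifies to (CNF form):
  $m \wedge s \wedge x$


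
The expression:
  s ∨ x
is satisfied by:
  {x: True, s: True}
  {x: True, s: False}
  {s: True, x: False}


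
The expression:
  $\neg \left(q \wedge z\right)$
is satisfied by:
  {q: False, z: False}
  {z: True, q: False}
  {q: True, z: False}


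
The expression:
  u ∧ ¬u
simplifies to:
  False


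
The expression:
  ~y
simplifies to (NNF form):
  ~y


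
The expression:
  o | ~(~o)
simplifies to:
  o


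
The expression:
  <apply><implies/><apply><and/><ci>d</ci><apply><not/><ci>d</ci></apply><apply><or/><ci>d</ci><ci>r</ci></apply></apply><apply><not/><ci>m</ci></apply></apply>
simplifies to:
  <true/>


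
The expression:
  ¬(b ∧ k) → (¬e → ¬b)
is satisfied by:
  {k: True, e: True, b: False}
  {k: True, e: False, b: False}
  {e: True, k: False, b: False}
  {k: False, e: False, b: False}
  {b: True, k: True, e: True}
  {b: True, k: True, e: False}
  {b: True, e: True, k: False}


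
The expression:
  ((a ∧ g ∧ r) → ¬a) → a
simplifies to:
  a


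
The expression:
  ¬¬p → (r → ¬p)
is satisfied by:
  {p: False, r: False}
  {r: True, p: False}
  {p: True, r: False}


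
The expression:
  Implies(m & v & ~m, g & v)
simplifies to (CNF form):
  True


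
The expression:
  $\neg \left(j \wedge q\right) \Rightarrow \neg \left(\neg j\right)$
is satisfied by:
  {j: True}


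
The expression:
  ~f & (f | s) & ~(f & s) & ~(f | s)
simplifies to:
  False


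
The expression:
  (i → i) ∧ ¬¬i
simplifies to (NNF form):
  i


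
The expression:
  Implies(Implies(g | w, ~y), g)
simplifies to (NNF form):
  g | (w & y)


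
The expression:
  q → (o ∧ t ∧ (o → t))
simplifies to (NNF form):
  (o ∧ t) ∨ ¬q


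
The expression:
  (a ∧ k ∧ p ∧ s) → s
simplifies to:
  True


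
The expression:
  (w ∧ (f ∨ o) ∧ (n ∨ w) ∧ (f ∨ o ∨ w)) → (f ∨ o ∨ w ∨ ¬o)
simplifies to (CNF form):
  True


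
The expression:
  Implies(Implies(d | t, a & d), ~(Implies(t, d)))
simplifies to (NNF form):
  (d & ~a) | (t & ~d)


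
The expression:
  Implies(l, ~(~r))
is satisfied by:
  {r: True, l: False}
  {l: False, r: False}
  {l: True, r: True}


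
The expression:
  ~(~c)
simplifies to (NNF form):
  c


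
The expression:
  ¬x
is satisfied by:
  {x: False}


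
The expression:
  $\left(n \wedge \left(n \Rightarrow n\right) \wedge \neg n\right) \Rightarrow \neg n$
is always true.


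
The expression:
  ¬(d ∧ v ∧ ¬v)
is always true.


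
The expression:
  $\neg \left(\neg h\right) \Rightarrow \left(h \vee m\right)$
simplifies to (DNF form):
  $\text{True}$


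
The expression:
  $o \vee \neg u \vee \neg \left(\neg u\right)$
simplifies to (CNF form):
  $\text{True}$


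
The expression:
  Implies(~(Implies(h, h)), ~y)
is always true.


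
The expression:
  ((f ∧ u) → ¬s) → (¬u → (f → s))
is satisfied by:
  {u: True, s: True, f: False}
  {u: True, s: False, f: False}
  {s: True, u: False, f: False}
  {u: False, s: False, f: False}
  {f: True, u: True, s: True}
  {f: True, u: True, s: False}
  {f: True, s: True, u: False}


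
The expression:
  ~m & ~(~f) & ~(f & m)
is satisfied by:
  {f: True, m: False}


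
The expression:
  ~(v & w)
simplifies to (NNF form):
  ~v | ~w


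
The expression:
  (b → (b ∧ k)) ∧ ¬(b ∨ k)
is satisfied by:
  {k: False, b: False}


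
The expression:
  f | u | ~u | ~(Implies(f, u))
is always true.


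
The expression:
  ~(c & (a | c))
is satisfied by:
  {c: False}


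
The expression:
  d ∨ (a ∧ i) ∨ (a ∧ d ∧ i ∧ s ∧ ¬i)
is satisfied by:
  {a: True, d: True, i: True}
  {a: True, d: True, i: False}
  {d: True, i: True, a: False}
  {d: True, i: False, a: False}
  {a: True, i: True, d: False}


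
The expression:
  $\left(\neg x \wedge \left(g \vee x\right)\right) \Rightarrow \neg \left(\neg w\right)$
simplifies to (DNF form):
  $w \vee x \vee \neg g$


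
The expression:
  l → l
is always true.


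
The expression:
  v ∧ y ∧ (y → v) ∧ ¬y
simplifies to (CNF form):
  False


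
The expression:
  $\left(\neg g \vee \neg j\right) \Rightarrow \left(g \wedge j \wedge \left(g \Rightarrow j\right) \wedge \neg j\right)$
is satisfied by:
  {j: True, g: True}


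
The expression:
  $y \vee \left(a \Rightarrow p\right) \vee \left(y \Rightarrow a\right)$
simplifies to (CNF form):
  $\text{True}$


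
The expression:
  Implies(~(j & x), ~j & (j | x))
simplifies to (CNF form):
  x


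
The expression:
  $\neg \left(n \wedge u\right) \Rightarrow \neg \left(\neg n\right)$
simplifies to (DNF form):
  $n$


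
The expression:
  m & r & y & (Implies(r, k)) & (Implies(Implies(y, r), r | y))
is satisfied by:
  {r: True, m: True, y: True, k: True}


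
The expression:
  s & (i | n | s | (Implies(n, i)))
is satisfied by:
  {s: True}


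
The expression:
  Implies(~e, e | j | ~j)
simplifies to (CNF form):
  True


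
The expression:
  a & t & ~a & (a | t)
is never true.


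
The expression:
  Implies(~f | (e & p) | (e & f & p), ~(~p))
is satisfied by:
  {p: True, f: True}
  {p: True, f: False}
  {f: True, p: False}


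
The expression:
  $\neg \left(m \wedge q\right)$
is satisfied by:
  {m: False, q: False}
  {q: True, m: False}
  {m: True, q: False}


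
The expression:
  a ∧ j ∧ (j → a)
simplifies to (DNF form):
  a ∧ j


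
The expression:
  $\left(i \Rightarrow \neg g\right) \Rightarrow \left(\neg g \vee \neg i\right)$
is always true.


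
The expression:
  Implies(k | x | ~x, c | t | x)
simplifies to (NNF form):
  c | t | x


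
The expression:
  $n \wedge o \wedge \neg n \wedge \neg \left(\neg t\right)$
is never true.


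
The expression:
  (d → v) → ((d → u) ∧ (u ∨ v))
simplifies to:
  u ∨ (d ∧ ¬v) ∨ (v ∧ ¬d)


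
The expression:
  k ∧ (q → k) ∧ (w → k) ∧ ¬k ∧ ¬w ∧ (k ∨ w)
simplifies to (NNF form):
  False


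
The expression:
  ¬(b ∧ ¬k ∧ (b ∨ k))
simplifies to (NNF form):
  k ∨ ¬b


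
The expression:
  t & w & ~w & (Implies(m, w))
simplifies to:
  False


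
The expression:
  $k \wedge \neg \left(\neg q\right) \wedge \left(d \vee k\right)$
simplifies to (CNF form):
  $k \wedge q$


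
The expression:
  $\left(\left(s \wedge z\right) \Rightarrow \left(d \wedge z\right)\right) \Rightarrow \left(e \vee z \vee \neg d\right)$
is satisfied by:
  {z: True, e: True, d: False}
  {z: True, e: False, d: False}
  {e: True, z: False, d: False}
  {z: False, e: False, d: False}
  {d: True, z: True, e: True}
  {d: True, z: True, e: False}
  {d: True, e: True, z: False}


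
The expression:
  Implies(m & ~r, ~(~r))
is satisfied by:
  {r: True, m: False}
  {m: False, r: False}
  {m: True, r: True}


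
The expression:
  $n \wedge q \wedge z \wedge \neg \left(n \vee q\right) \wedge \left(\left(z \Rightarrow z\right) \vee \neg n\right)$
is never true.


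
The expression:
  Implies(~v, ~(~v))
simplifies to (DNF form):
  v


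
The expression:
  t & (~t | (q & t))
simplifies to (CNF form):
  q & t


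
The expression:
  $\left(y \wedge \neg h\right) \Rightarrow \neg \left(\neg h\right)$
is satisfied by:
  {h: True, y: False}
  {y: False, h: False}
  {y: True, h: True}


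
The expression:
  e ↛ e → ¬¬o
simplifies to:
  True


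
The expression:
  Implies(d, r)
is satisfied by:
  {r: True, d: False}
  {d: False, r: False}
  {d: True, r: True}


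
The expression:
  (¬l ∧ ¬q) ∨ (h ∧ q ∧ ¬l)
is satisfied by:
  {h: True, l: False, q: False}
  {h: False, l: False, q: False}
  {q: True, h: True, l: False}


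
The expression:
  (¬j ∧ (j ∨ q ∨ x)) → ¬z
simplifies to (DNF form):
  j ∨ (¬q ∧ ¬x) ∨ ¬z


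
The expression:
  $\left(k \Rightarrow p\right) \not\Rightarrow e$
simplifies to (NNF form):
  $\neg e \wedge \left(p \vee \neg k\right)$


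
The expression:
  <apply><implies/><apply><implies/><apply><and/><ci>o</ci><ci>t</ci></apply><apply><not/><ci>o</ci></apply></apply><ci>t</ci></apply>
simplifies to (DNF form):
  <ci>t</ci>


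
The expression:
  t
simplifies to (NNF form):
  t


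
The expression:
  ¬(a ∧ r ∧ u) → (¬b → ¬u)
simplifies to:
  b ∨ (a ∧ r) ∨ ¬u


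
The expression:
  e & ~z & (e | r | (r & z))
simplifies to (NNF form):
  e & ~z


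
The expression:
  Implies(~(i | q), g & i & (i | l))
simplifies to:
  i | q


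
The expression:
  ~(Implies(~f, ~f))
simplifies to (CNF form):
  False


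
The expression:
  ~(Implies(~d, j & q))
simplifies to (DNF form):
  (~d & ~j) | (~d & ~q)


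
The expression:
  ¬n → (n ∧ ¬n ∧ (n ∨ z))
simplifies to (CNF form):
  n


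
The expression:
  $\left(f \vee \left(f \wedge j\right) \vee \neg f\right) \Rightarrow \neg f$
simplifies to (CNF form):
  $\neg f$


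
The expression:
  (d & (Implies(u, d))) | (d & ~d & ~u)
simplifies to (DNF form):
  d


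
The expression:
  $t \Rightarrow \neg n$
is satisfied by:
  {t: False, n: False}
  {n: True, t: False}
  {t: True, n: False}


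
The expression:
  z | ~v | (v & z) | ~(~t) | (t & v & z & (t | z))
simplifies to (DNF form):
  t | z | ~v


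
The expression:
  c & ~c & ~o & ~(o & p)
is never true.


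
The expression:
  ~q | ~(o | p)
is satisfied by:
  {o: False, q: False, p: False}
  {p: True, o: False, q: False}
  {o: True, p: False, q: False}
  {p: True, o: True, q: False}
  {q: True, p: False, o: False}


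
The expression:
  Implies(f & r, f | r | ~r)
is always true.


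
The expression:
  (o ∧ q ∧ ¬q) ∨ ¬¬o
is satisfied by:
  {o: True}
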